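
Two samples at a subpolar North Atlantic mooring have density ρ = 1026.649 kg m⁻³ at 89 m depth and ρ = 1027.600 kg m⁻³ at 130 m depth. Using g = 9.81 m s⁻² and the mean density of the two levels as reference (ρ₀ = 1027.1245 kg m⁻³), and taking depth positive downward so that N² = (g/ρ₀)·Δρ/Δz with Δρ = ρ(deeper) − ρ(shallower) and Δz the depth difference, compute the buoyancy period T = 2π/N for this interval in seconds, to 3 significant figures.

Δρ = 1027.600 − 1026.649 = 0.951 kg m⁻³ over Δz = 130 − 89 = 41 m.
N² = (9.81/1027.1245) × (0.951/41) = 2.2154 × 10⁻⁴ s⁻².
N = √(2.2154 × 10⁻⁴) = 0.014884 rad s⁻¹, so T = 2π/N = 422.14 s ≈ 422 s.
Since Δρ > 0 the layer is stably stratified.

422 s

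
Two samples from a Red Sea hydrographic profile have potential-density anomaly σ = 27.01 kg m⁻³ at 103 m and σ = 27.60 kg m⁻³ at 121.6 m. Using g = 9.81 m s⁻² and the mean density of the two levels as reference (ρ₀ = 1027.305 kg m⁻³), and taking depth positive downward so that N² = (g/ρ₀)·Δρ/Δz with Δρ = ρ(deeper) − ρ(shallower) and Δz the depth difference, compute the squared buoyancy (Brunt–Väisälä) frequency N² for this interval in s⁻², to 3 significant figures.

Δρ = 1027.60 − 1027.01 = 0.59 kg m⁻³ over Δz = 121.6 − 103 = 18.6 m.
N² = (9.81/1027.305) × (0.59/18.6) = 3.0291 × 10⁻⁴ s⁻² ≈ 3.03 × 10⁻⁴ s⁻².

3.03 × 10⁻⁴ s⁻²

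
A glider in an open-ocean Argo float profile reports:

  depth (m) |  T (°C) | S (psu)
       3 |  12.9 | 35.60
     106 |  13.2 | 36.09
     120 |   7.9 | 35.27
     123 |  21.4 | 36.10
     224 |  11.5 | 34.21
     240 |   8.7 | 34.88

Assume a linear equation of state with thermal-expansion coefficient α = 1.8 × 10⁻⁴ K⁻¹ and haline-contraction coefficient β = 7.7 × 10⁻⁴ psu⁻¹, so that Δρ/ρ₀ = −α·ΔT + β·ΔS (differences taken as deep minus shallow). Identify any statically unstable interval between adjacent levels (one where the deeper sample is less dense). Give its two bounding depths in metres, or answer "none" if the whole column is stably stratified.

Evaluate Δρ/ρ₀ = −αΔT + βΔS across each adjacent pair:
  3–106 m: −αΔT+βΔS = −(1.8 × 10⁻⁴)(+0.3)+(7.7 × 10⁻⁴)(+0.49) = 3.2 × 10⁻⁴ → stable
  106–120 m: −αΔT+βΔS = −(1.8 × 10⁻⁴)(-5.3)+(7.7 × 10⁻⁴)(-0.82) = 3.2 × 10⁻⁴ → stable
  120–123 m: −αΔT+βΔS = −(1.8 × 10⁻⁴)(+13.5)+(7.7 × 10⁻⁴)(+0.83) = -1.8 × 10⁻³ → UNSTABLE
  123–224 m: −αΔT+βΔS = −(1.8 × 10⁻⁴)(-9.9)+(7.7 × 10⁻⁴)(-1.89) = 3.3 × 10⁻⁴ → stable
  224–240 m: −αΔT+βΔS = −(1.8 × 10⁻⁴)(-2.8)+(7.7 × 10⁻⁴)(+0.67) = 1.0 × 10⁻³ → stable
The 120–123 m interval has Δρ < 0: lighter water underlies denser water.

120–123 m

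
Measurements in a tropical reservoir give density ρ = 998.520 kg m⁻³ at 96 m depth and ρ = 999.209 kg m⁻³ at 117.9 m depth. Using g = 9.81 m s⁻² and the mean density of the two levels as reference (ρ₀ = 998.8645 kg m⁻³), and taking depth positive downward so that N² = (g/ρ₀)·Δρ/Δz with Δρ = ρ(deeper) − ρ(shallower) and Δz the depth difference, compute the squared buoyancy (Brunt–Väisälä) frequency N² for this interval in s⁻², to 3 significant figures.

Δρ = 999.209 − 998.520 = 0.689 kg m⁻³ over Δz = 117.9 − 96 = 21.9 m.
N² = (9.81/998.8645) × (0.689/21.9) = 3.0899 × 10⁻⁴ s⁻² ≈ 3.09 × 10⁻⁴ s⁻².

3.09 × 10⁻⁴ s⁻²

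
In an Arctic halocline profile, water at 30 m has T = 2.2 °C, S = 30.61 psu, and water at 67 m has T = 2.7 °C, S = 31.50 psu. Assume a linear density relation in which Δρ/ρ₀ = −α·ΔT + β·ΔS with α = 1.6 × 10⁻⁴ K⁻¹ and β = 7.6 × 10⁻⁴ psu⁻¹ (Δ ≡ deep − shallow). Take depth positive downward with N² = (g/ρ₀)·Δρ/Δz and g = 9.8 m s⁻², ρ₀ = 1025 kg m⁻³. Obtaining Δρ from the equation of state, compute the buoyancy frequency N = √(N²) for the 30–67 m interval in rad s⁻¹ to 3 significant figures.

0.0126 rad s⁻¹

ΔT = +0.5 K, ΔS = +0.89 psu (deep − shallow).
Δρ/ρ₀ = −αΔT + βΔS = -8.00 × 10⁻⁵ + 6.764 × 10⁻⁴ = 5.964 × 10⁻⁴, so Δρ ≈ 0.6113 kg m⁻³.
N² = (g/ρ₀)·Δρ/Δz = g·(Δρ/ρ₀)/Δz = 9.8 × 5.964 × 10⁻⁴ / 37 = 1.5797 × 10⁻⁴ s⁻².
N = √(1.5797 × 10⁻⁴) = 0.012569 rad s⁻¹ ≈ 0.0126 rad s⁻¹.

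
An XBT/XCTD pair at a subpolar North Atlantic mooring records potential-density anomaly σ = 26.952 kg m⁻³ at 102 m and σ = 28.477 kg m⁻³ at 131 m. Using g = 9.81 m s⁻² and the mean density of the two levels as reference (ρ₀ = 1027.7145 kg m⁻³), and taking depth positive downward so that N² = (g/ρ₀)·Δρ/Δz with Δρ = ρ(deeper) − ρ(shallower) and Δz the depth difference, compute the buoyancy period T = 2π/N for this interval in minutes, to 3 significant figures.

Δρ = 1028.477 − 1026.952 = 1.525 kg m⁻³ over Δz = 131 − 102 = 29 m.
N² = (9.81/1027.7145) × (1.525/29) = 5.0196 × 10⁻⁴ s⁻².
N = √(5.0196 × 10⁻⁴) = 0.022404 rad s⁻¹, so T = 2π/N = 280.45 s = 4.6742 min ≈ 4.67 min.

4.67 min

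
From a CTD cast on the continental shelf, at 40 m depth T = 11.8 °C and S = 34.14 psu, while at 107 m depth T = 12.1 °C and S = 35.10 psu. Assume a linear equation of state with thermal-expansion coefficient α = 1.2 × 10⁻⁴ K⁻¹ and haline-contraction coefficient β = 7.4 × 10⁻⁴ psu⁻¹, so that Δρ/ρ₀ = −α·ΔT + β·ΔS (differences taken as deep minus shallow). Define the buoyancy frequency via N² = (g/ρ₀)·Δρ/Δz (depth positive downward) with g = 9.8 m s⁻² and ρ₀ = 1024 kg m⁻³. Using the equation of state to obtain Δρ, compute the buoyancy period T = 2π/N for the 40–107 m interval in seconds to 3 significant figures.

633 s

ΔT = +0.3 K, ΔS = +0.96 psu (deep − shallow).
Δρ/ρ₀ = −αΔT + βΔS = -3.60 × 10⁻⁵ + 7.104 × 10⁻⁴ = 6.744 × 10⁻⁴, so Δρ ≈ 0.6906 kg m⁻³.
N² = (g/ρ₀)·Δρ/Δz = g·(Δρ/ρ₀)/Δz = 9.8 × 6.744 × 10⁻⁴ / 67 = 9.8644 × 10⁻⁵ s⁻².
N = √(9.8644 × 10⁻⁵) = 9.9320 × 10⁻³ rad s⁻¹ → T = 2π/N = 632.62 s ≈ 633 s.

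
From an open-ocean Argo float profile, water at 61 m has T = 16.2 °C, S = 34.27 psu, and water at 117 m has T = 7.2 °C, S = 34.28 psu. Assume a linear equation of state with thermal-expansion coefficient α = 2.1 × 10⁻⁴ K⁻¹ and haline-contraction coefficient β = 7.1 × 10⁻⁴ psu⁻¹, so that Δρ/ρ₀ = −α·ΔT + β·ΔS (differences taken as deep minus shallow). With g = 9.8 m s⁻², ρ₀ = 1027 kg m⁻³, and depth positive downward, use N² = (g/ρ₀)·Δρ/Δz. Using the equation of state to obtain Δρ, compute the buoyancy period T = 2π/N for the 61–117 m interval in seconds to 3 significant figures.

ΔT = -9.0 K, ΔS = +0.01 psu (deep − shallow).
Δρ/ρ₀ = −αΔT + βΔS = 1.89 × 10⁻³ + 7.10 × 10⁻⁶ = 1.8971 × 10⁻³, so Δρ ≈ 1.948 kg m⁻³.
N² = (g/ρ₀)·Δρ/Δz = g·(Δρ/ρ₀)/Δz = 9.8 × 1.8971 × 10⁻³ / 56 = 3.3199 × 10⁻⁴ s⁻².
N = √(3.3199 × 10⁻⁴) = 0.018221 rad s⁻¹ → T = 2π/N = 344.83 s ≈ 345 s.

345 s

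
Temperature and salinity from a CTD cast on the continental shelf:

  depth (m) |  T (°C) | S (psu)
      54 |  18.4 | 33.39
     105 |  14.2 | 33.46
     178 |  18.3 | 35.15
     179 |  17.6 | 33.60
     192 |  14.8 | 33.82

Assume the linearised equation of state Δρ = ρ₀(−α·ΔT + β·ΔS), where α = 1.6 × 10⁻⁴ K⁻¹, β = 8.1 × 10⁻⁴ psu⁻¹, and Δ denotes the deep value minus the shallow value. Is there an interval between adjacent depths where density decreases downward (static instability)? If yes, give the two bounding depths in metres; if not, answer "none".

178–179 m

Evaluate Δρ/ρ₀ = −αΔT + βΔS across each adjacent pair:
  54–105 m: −αΔT+βΔS = −(1.6 × 10⁻⁴)(-4.2)+(8.1 × 10⁻⁴)(+0.07) = 7.3 × 10⁻⁴ → stable
  105–178 m: −αΔT+βΔS = −(1.6 × 10⁻⁴)(+4.1)+(8.1 × 10⁻⁴)(+1.69) = 7.1 × 10⁻⁴ → stable
  178–179 m: −αΔT+βΔS = −(1.6 × 10⁻⁴)(-0.7)+(8.1 × 10⁻⁴)(-1.55) = -1.1 × 10⁻³ → UNSTABLE
  179–192 m: −αΔT+βΔS = −(1.6 × 10⁻⁴)(-2.8)+(8.1 × 10⁻⁴)(+0.22) = 6.3 × 10⁻⁴ → stable
The 178–179 m interval has Δρ < 0: lighter water underlies denser water.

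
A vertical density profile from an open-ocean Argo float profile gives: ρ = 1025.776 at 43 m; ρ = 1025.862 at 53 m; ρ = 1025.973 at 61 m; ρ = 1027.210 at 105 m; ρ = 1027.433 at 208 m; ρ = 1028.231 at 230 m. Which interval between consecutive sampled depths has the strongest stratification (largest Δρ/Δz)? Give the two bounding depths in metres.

Compute the density gradient over each adjacent pair:
  43–53 m: Δρ/Δz = 0.086/10 = 8.6 × 10⁻³ kg m⁻⁴
  53–61 m: Δρ/Δz = 0.111/8 = 0.014 kg m⁻⁴
  61–105 m: Δρ/Δz = 1.237/44 = 0.028 kg m⁻⁴
  105–208 m: Δρ/Δz = 0.223/103 = 2.2 × 10⁻³ kg m⁻⁴
  208–230 m: Δρ/Δz = 0.798/22 = 0.036 kg m⁻⁴
The largest gradient is in the 208–230 m interval — the pycnocline.

208–230 m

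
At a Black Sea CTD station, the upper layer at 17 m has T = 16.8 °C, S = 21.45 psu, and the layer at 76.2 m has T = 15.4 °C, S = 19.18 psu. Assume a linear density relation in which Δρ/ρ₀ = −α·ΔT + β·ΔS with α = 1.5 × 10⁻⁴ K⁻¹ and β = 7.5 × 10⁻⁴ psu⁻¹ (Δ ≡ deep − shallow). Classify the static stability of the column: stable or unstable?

ΔT = 15.4 − 16.8 = -1.4 K and ΔS = 19.18 − 21.45 = -2.27 psu (deep − shallow).
−αΔT = 2.10 × 10⁻⁴; βΔS = -1.7025 × 10⁻³; sum Δρ/ρ₀ = -1.4925 × 10⁻³.
Δρ/ρ₀ < 0, so Δρ < 0: deeper water is lighter → statically unstable; the column would overturn.

unstable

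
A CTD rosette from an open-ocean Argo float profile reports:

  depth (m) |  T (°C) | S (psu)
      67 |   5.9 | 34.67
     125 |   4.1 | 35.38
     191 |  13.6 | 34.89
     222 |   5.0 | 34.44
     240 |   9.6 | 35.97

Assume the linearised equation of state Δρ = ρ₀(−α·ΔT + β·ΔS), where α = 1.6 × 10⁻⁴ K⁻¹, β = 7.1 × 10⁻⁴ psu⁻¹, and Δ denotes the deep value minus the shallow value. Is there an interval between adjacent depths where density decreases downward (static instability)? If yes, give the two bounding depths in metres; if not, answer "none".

125–191 m

Evaluate Δρ/ρ₀ = −αΔT + βΔS across each adjacent pair:
  67–125 m: −αΔT+βΔS = −(1.6 × 10⁻⁴)(-1.8)+(7.1 × 10⁻⁴)(+0.71) = 7.9 × 10⁻⁴ → stable
  125–191 m: −αΔT+βΔS = −(1.6 × 10⁻⁴)(+9.5)+(7.1 × 10⁻⁴)(-0.49) = -1.9 × 10⁻³ → UNSTABLE
  191–222 m: −αΔT+βΔS = −(1.6 × 10⁻⁴)(-8.6)+(7.1 × 10⁻⁴)(-0.45) = 1.1 × 10⁻³ → stable
  222–240 m: −αΔT+βΔS = −(1.6 × 10⁻⁴)(+4.6)+(7.1 × 10⁻⁴)(+1.53) = 3.5 × 10⁻⁴ → stable
The 125–191 m interval has Δρ < 0: lighter water underlies denser water.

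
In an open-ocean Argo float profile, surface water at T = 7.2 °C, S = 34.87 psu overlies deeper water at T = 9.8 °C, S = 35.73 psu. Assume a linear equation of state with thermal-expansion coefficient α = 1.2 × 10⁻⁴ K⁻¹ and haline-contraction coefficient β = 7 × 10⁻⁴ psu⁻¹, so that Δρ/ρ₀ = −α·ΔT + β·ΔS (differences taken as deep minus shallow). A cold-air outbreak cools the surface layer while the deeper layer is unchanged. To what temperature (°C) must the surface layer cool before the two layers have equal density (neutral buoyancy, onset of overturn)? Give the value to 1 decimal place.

Neutral buoyancy requires Δρ = 0, i.e. −α(T_deep − T_surf′) + β(S_deep − S_surf) = 0.
T_surf′ = T_deep − (β/α)·ΔS = 9.8 − (7 × 10⁻⁴/1.2 × 10⁻⁴)·(+0.86) = 4.783 °C.
Cooling required: 7.2 − (4.783) = 2.417 °C.

4.8 °C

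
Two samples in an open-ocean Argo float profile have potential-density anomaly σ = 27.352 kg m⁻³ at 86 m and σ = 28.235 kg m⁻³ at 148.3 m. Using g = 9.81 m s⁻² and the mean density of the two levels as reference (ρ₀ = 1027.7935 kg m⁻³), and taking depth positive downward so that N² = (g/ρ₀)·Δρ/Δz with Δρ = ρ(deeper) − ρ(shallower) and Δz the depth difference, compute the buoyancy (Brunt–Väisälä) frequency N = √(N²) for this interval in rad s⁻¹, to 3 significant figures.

Δρ = 1028.235 − 1027.352 = 0.883 kg m⁻³ over Δz = 148.3 − 86 = 62.3 m.
N² = (9.81/1027.7935) × (0.883/62.3) = 1.3528 × 10⁻⁴ s⁻².
N = √(1.3528 × 10⁻⁴) = 0.011631 rad s⁻¹ ≈ 0.0116 rad s⁻¹.

0.0116 rad s⁻¹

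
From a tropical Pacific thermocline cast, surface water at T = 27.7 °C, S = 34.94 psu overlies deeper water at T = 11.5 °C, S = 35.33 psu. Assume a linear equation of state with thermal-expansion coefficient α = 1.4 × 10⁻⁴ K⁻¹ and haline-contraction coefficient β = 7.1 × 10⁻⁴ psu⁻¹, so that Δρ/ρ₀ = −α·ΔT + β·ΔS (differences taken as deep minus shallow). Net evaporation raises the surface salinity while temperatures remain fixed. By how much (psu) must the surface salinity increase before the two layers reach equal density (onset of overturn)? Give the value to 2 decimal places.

Neutral buoyancy requires −α(T_deep − T_surf) + β(S_deep − S_surf′) = 0.
S_surf′ = S_deep − (α/β)·ΔT = 35.33 − (1.4 × 10⁻⁴/7.1 × 10⁻⁴)·(-16.2) = 38.5244 psu.
Increase required: 38.5244 − 34.94 = 3.5844 psu.

3.58 psu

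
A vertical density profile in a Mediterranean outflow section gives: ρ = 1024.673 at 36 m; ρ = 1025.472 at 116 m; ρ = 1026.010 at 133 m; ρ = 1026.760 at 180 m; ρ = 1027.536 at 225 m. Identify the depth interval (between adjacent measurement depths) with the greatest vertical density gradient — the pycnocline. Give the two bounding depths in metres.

116–133 m

Compute the density gradient over each adjacent pair:
  36–116 m: Δρ/Δz = 0.799/80 = 0.010 kg m⁻⁴
  116–133 m: Δρ/Δz = 0.538/17 = 0.032 kg m⁻⁴
  133–180 m: Δρ/Δz = 0.750/47 = 0.016 kg m⁻⁴
  180–225 m: Δρ/Δz = 0.776/45 = 0.017 kg m⁻⁴
The largest gradient is in the 116–133 m interval — the pycnocline.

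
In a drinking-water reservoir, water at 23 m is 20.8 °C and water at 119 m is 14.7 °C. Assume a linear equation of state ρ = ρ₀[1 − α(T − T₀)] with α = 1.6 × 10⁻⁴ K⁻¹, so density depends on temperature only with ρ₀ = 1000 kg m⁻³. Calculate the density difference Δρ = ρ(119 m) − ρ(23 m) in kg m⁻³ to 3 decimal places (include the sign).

ΔT = -6.1 K, Δρ/ρ₀ = −αΔT = 9.76 × 10⁻⁴.
Δρ = 1000 × (9.76 × 10⁻⁴) = +0.976 kg m⁻³.
Positive Δρ: denser below, stable.

+0.976 kg m⁻³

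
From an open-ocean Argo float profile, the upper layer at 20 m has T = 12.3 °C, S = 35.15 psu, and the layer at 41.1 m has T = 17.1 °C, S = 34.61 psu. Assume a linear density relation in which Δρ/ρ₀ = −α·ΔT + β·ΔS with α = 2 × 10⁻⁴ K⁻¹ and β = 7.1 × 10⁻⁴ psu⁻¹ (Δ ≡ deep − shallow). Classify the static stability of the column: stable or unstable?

unstable

ΔT = 17.1 − 12.3 = +4.8 K and ΔS = 34.61 − 35.15 = -0.54 psu (deep − shallow).
−αΔT = -9.60 × 10⁻⁴; βΔS = -3.834 × 10⁻⁴; sum Δρ/ρ₀ = -1.3434 × 10⁻³.
Δρ/ρ₀ < 0, so Δρ < 0: deeper water is lighter → statically unstable; the column would overturn.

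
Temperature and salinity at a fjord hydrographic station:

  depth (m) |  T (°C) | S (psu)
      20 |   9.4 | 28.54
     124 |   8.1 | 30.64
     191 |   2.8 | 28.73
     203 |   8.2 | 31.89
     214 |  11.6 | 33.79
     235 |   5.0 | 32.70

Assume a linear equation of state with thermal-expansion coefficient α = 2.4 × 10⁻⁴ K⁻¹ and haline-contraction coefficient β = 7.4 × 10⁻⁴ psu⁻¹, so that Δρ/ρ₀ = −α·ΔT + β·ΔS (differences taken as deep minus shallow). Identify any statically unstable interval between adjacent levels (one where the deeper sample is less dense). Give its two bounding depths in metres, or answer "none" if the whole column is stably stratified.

Evaluate Δρ/ρ₀ = −αΔT + βΔS across each adjacent pair:
  20–124 m: −αΔT+βΔS = −(2.4 × 10⁻⁴)(-1.3)+(7.4 × 10⁻⁴)(+2.10) = 1.9 × 10⁻³ → stable
  124–191 m: −αΔT+βΔS = −(2.4 × 10⁻⁴)(-5.3)+(7.4 × 10⁻⁴)(-1.91) = -1.4 × 10⁻⁴ → UNSTABLE
  191–203 m: −αΔT+βΔS = −(2.4 × 10⁻⁴)(+5.4)+(7.4 × 10⁻⁴)(+3.16) = 1.0 × 10⁻³ → stable
  203–214 m: −αΔT+βΔS = −(2.4 × 10⁻⁴)(+3.4)+(7.4 × 10⁻⁴)(+1.90) = 5.9 × 10⁻⁴ → stable
  214–235 m: −αΔT+βΔS = −(2.4 × 10⁻⁴)(-6.6)+(7.4 × 10⁻⁴)(-1.09) = 7.8 × 10⁻⁴ → stable
The 124–191 m interval has Δρ < 0: lighter water underlies denser water.

124–191 m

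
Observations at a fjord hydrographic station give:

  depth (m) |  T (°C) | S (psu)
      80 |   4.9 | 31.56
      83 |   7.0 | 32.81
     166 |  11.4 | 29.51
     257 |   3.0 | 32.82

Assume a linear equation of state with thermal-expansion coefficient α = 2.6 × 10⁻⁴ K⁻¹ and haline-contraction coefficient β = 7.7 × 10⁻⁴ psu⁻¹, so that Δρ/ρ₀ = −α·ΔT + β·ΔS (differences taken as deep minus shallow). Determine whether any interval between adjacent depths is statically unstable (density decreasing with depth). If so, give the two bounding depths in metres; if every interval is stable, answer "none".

Evaluate Δρ/ρ₀ = −αΔT + βΔS across each adjacent pair:
  80–83 m: −αΔT+βΔS = −(2.6 × 10⁻⁴)(+2.1)+(7.7 × 10⁻⁴)(+1.25) = 4.2 × 10⁻⁴ → stable
  83–166 m: −αΔT+βΔS = −(2.6 × 10⁻⁴)(+4.4)+(7.7 × 10⁻⁴)(-3.30) = -3.7 × 10⁻³ → UNSTABLE
  166–257 m: −αΔT+βΔS = −(2.6 × 10⁻⁴)(-8.4)+(7.7 × 10⁻⁴)(+3.31) = 4.7 × 10⁻³ → stable
The 83–166 m interval has Δρ < 0: lighter water underlies denser water.

83–166 m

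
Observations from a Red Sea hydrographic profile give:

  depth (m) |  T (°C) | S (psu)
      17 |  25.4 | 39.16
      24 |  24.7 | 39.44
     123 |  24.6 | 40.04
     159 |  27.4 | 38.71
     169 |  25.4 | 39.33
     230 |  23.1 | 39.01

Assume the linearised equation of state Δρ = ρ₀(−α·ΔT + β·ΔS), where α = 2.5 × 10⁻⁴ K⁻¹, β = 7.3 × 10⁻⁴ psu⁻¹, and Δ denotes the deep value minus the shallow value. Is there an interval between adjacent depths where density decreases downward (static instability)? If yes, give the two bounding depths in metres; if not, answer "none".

Evaluate Δρ/ρ₀ = −αΔT + βΔS across each adjacent pair:
  17–24 m: −αΔT+βΔS = −(2.5 × 10⁻⁴)(-0.7)+(7.3 × 10⁻⁴)(+0.28) = 3.8 × 10⁻⁴ → stable
  24–123 m: −αΔT+βΔS = −(2.5 × 10⁻⁴)(-0.1)+(7.3 × 10⁻⁴)(+0.60) = 4.6 × 10⁻⁴ → stable
  123–159 m: −αΔT+βΔS = −(2.5 × 10⁻⁴)(+2.8)+(7.3 × 10⁻⁴)(-1.33) = -1.7 × 10⁻³ → UNSTABLE
  159–169 m: −αΔT+βΔS = −(2.5 × 10⁻⁴)(-2.0)+(7.3 × 10⁻⁴)(+0.62) = 9.5 × 10⁻⁴ → stable
  169–230 m: −αΔT+βΔS = −(2.5 × 10⁻⁴)(-2.3)+(7.3 × 10⁻⁴)(-0.32) = 3.4 × 10⁻⁴ → stable
The 123–159 m interval has Δρ < 0: lighter water underlies denser water.

123–159 m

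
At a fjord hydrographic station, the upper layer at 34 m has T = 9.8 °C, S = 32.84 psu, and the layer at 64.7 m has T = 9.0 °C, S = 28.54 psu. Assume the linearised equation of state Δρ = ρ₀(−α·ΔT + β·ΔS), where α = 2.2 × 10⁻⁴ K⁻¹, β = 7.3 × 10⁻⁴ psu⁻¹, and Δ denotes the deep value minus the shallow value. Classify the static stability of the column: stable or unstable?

unstable

ΔT = 9.0 − 9.8 = -0.8 K and ΔS = 28.54 − 32.84 = -4.30 psu (deep − shallow).
−αΔT = 1.76 × 10⁻⁴; βΔS = -3.139 × 10⁻³; sum Δρ/ρ₀ = -2.963 × 10⁻³.
Δρ/ρ₀ < 0, so Δρ < 0: deeper water is lighter → statically unstable; the column would overturn.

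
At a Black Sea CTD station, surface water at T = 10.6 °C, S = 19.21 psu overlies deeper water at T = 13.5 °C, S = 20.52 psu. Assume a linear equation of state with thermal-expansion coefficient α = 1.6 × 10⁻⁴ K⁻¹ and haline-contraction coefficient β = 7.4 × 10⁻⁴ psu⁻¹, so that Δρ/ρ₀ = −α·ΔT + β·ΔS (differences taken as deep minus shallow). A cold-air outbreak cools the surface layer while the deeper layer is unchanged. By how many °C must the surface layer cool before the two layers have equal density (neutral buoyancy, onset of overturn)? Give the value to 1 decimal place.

3.2 °C

Neutral buoyancy requires Δρ = 0, i.e. −α(T_deep − T_surf′) + β(S_deep − S_surf) = 0.
T_surf′ = T_deep − (β/α)·ΔS = 13.5 − (7.4 × 10⁻⁴/1.6 × 10⁻⁴)·(+1.31) = 7.441 °C.
Cooling required: 10.6 − (7.441) = 3.159 °C.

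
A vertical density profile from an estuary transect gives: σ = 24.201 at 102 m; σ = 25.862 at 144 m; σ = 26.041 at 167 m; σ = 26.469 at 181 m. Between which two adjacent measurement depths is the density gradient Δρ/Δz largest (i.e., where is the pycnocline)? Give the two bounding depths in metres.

Compute the density gradient over each adjacent pair:
  102–144 m: Δρ/Δz = 1.661/42 = 0.040 kg m⁻⁴
  144–167 m: Δρ/Δz = 0.179/23 = 7.8 × 10⁻³ kg m⁻⁴
  167–181 m: Δρ/Δz = 0.428/14 = 0.031 kg m⁻⁴
The largest gradient is in the 102–144 m interval — the pycnocline.

102–144 m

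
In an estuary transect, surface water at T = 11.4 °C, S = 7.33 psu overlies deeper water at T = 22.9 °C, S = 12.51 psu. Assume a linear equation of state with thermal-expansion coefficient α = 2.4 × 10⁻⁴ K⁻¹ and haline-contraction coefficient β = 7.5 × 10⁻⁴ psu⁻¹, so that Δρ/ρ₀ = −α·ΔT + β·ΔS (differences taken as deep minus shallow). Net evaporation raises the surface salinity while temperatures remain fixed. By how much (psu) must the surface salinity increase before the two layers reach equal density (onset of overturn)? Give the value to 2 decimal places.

Neutral buoyancy requires −α(T_deep − T_surf) + β(S_deep − S_surf′) = 0.
S_surf′ = S_deep − (α/β)·ΔT = 12.51 − (2.4 × 10⁻⁴/7.5 × 10⁻⁴)·(+11.5) = 8.8300 psu.
Increase required: 8.8300 − 7.33 = 1.5000 psu.

1.50 psu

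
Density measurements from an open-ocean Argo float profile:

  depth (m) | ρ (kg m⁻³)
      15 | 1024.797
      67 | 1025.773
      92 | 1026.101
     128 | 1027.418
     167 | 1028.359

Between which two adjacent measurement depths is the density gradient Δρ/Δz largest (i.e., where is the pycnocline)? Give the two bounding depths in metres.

Compute the density gradient over each adjacent pair:
  15–67 m: Δρ/Δz = 0.976/52 = 0.019 kg m⁻⁴
  67–92 m: Δρ/Δz = 0.328/25 = 0.013 kg m⁻⁴
  92–128 m: Δρ/Δz = 1.317/36 = 0.037 kg m⁻⁴
  128–167 m: Δρ/Δz = 0.941/39 = 0.024 kg m⁻⁴
The largest gradient is in the 92–128 m interval — the pycnocline.

92–128 m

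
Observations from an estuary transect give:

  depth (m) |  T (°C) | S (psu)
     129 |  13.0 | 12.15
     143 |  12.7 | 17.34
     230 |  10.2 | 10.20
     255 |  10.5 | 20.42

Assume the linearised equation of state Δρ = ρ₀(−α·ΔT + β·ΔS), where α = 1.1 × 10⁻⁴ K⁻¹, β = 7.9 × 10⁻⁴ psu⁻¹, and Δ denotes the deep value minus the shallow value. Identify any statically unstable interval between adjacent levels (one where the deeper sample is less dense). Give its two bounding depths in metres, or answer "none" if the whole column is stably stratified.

143–230 m

Evaluate Δρ/ρ₀ = −αΔT + βΔS across each adjacent pair:
  129–143 m: −αΔT+βΔS = −(1.1 × 10⁻⁴)(-0.3)+(7.9 × 10⁻⁴)(+5.19) = 4.1 × 10⁻³ → stable
  143–230 m: −αΔT+βΔS = −(1.1 × 10⁻⁴)(-2.5)+(7.9 × 10⁻⁴)(-7.14) = -5.4 × 10⁻³ → UNSTABLE
  230–255 m: −αΔT+βΔS = −(1.1 × 10⁻⁴)(+0.3)+(7.9 × 10⁻⁴)(+10.22) = 8.0 × 10⁻³ → stable
The 143–230 m interval has Δρ < 0: lighter water underlies denser water.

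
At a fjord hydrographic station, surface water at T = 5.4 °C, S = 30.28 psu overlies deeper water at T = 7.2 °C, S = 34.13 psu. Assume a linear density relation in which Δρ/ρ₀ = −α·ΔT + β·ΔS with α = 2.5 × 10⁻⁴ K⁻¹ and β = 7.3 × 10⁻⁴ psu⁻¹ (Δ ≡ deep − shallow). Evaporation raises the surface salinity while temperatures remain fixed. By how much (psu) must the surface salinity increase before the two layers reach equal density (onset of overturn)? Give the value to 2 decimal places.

3.23 psu

Neutral buoyancy requires −α(T_deep − T_surf) + β(S_deep − S_surf′) = 0.
S_surf′ = S_deep − (α/β)·ΔT = 34.13 − (2.5 × 10⁻⁴/7.3 × 10⁻⁴)·(+1.8) = 33.5136 psu.
Increase required: 33.5136 − 30.28 = 3.2336 psu.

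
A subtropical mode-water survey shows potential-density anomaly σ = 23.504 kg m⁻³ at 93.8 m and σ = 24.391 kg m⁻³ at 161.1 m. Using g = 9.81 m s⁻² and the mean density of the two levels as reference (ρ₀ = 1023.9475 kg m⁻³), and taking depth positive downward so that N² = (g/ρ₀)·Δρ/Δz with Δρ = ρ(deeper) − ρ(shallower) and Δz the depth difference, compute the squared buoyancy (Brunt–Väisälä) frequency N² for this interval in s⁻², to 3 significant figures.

1.26 × 10⁻⁴ s⁻²

Δρ = 1024.391 − 1023.504 = 0.887 kg m⁻³ over Δz = 161.1 − 93.8 = 67.3 m.
N² = (9.81/1023.9475) × (0.887/67.3) = 1.2627 × 10⁻⁴ s⁻² ≈ 1.26 × 10⁻⁴ s⁻².
A positive N² confirms static stability across the interval.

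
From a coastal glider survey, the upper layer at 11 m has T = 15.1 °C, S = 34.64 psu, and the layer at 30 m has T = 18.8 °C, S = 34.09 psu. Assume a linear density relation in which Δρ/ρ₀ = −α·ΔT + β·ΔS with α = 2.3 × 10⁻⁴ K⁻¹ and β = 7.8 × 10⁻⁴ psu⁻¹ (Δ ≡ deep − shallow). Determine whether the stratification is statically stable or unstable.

unstable

ΔT = 18.8 − 15.1 = +3.7 K and ΔS = 34.09 − 34.64 = -0.55 psu (deep − shallow).
−αΔT = -8.51 × 10⁻⁴; βΔS = -4.29 × 10⁻⁴; sum Δρ/ρ₀ = -1.28 × 10⁻³.
Δρ/ρ₀ < 0, so Δρ < 0: deeper water is lighter → statically unstable; the column would overturn.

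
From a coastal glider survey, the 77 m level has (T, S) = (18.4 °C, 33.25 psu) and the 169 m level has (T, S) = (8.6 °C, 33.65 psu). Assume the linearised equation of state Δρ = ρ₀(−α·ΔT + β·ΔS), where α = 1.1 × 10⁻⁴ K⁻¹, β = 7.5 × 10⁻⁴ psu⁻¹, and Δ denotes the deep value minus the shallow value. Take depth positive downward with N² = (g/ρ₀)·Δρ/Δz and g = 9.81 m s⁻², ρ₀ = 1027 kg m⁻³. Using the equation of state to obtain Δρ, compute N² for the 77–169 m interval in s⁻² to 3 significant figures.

1.47 × 10⁻⁴ s⁻²

ΔT = -9.8 K, ΔS = +0.40 psu (deep − shallow).
Δρ/ρ₀ = −αΔT + βΔS = 1.078 × 10⁻³ + 3.00 × 10⁻⁴ = 1.378 × 10⁻³, so Δρ ≈ 1.415 kg m⁻³.
N² = (g/ρ₀)·Δρ/Δz = g·(Δρ/ρ₀)/Δz = 9.81 × 1.378 × 10⁻³ / 92 = 1.4694 × 10⁻⁴ s⁻² ≈ 1.47 × 10⁻⁴ s⁻².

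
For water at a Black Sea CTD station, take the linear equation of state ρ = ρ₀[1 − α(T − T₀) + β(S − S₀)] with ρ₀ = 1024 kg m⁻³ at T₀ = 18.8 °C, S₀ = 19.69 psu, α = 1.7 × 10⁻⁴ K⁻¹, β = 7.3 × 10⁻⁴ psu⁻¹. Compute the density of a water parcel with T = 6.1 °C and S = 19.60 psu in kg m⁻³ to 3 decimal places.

T − T₀ = -12.7 K, S − S₀ = -0.09 psu.
Bracket = 1 − α·(-12.7) + β·(-0.09) = 1 + (2.0933 × 10⁻³) = 1.0020933.
ρ = 1024 × 1.0020933 = 1026.144 kg m⁻³.

1026.144 kg m⁻³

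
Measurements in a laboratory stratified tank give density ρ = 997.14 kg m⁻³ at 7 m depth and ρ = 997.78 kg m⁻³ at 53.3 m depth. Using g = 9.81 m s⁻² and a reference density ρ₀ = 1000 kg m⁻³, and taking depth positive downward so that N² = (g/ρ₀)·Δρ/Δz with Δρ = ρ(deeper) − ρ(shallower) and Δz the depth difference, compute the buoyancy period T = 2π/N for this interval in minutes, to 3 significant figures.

Δρ = 997.78 − 997.14 = 0.64 kg m⁻³ over Δz = 53.3 − 7 = 46.3 m.
N² = (9.81/1000) × (0.64/46.3) = 1.3560 × 10⁻⁴ s⁻².
N = √(1.3560 × 10⁻⁴) = 0.011645 rad s⁻¹, so T = 2π/N = 539.56 s = 8.9927 min ≈ 8.99 min.

8.99 min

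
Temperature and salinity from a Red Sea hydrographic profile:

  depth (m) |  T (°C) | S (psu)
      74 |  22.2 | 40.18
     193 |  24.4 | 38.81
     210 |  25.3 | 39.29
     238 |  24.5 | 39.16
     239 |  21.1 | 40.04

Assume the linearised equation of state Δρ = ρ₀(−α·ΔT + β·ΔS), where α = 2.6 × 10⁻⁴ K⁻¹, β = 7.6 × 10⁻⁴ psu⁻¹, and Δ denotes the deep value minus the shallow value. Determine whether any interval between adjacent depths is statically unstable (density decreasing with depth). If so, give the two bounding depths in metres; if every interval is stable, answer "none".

74–193 m

Evaluate Δρ/ρ₀ = −αΔT + βΔS across each adjacent pair:
  74–193 m: −αΔT+βΔS = −(2.6 × 10⁻⁴)(+2.2)+(7.6 × 10⁻⁴)(-1.37) = -1.6 × 10⁻³ → UNSTABLE
  193–210 m: −αΔT+βΔS = −(2.6 × 10⁻⁴)(+0.9)+(7.6 × 10⁻⁴)(+0.48) = 1.3 × 10⁻⁴ → stable
  210–238 m: −αΔT+βΔS = −(2.6 × 10⁻⁴)(-0.8)+(7.6 × 10⁻⁴)(-0.13) = 1.1 × 10⁻⁴ → stable
  238–239 m: −αΔT+βΔS = −(2.6 × 10⁻⁴)(-3.4)+(7.6 × 10⁻⁴)(+0.88) = 1.6 × 10⁻³ → stable
The 74–193 m interval has Δρ < 0: lighter water underlies denser water.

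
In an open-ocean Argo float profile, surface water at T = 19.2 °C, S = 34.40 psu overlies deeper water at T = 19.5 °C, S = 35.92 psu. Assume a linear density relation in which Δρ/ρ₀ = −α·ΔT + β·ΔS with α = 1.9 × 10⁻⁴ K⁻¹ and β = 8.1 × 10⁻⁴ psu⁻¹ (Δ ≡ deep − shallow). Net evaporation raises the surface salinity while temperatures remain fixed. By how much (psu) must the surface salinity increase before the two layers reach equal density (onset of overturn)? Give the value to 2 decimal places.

Neutral buoyancy requires −α(T_deep − T_surf) + β(S_deep − S_surf′) = 0.
S_surf′ = S_deep − (α/β)·ΔT = 35.92 − (1.9 × 10⁻⁴/8.1 × 10⁻⁴)·(+0.3) = 35.8496 psu.
Increase required: 35.8496 − 34.40 = 1.4496 psu.

1.45 psu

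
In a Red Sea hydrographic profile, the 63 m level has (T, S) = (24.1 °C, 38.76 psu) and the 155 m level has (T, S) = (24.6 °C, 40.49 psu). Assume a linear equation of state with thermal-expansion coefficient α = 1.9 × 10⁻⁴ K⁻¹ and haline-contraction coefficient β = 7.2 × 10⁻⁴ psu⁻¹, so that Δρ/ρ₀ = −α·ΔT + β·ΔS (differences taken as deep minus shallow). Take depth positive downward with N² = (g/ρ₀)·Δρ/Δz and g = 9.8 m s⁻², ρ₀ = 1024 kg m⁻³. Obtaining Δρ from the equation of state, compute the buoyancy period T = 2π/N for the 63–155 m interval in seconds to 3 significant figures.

568 s

ΔT = +0.5 K, ΔS = +1.73 psu (deep − shallow).
Δρ/ρ₀ = −αΔT + βΔS = -9.50 × 10⁻⁵ + 1.2456 × 10⁻³ = 1.1506 × 10⁻³, so Δρ ≈ 1.178 kg m⁻³.
N² = (g/ρ₀)·Δρ/Δz = g·(Δρ/ρ₀)/Δz = 9.8 × 1.1506 × 10⁻³ / 92 = 1.2256 × 10⁻⁴ s⁻².
N = √(1.2256 × 10⁻⁴) = 0.011071 rad s⁻¹ → T = 2π/N = 567.54 s ≈ 568 s.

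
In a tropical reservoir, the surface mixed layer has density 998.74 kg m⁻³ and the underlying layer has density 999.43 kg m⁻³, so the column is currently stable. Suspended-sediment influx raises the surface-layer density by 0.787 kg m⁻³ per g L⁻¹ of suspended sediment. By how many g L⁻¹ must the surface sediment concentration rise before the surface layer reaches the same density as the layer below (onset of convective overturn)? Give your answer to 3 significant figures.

Density deficit of the surface layer: 999.43 − 998.74 = 0.69 kg m⁻³.
Required change = 0.69 / 0.787 = 0.877 g L⁻¹.

0.877 g L⁻¹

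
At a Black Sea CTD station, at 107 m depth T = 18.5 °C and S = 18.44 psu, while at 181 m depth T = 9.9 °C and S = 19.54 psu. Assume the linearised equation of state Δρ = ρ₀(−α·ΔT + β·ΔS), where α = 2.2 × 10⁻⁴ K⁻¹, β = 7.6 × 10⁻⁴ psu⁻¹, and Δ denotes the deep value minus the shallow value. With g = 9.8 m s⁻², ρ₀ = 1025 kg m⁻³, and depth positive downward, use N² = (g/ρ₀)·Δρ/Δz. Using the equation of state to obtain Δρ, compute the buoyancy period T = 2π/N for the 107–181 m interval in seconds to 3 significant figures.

331 s

ΔT = -8.6 K, ΔS = +1.10 psu (deep − shallow).
Δρ/ρ₀ = −αΔT + βΔS = 1.892 × 10⁻³ + 8.36 × 10⁻⁴ = 2.728 × 10⁻³, so Δρ ≈ 2.796 kg m⁻³.
N² = (g/ρ₀)·Δρ/Δz = g·(Δρ/ρ₀)/Δz = 9.8 × 2.728 × 10⁻³ / 74 = 3.6128 × 10⁻⁴ s⁻².
N = √(3.6128 × 10⁻⁴) = 0.019007 rad s⁻¹ → T = 2π/N = 330.57 s ≈ 331 s.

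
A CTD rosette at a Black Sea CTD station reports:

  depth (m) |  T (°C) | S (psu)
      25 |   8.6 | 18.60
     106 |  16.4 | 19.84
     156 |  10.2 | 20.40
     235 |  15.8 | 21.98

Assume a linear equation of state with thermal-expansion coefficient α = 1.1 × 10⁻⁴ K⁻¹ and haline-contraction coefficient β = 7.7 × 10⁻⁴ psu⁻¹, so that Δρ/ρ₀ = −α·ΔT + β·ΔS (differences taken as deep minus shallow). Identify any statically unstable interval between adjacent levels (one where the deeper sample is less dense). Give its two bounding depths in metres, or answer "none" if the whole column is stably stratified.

Evaluate Δρ/ρ₀ = −αΔT + βΔS across each adjacent pair:
  25–106 m: −αΔT+βΔS = −(1.1 × 10⁻⁴)(+7.8)+(7.7 × 10⁻⁴)(+1.24) = 9.7 × 10⁻⁵ → stable
  106–156 m: −αΔT+βΔS = −(1.1 × 10⁻⁴)(-6.2)+(7.7 × 10⁻⁴)(+0.56) = 1.1 × 10⁻³ → stable
  156–235 m: −αΔT+βΔS = −(1.1 × 10⁻⁴)(+5.6)+(7.7 × 10⁻⁴)(+1.58) = 6.0 × 10⁻⁴ → stable
Every interval has Δρ > 0: the column is stably stratified throughout.

none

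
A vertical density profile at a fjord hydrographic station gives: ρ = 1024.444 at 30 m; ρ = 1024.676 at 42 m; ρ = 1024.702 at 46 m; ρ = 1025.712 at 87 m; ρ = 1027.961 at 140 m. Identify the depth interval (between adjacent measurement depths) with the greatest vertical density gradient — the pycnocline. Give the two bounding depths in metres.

Compute the density gradient over each adjacent pair:
  30–42 m: Δρ/Δz = 0.232/12 = 0.019 kg m⁻⁴
  42–46 m: Δρ/Δz = 0.026/4 = 6.5 × 10⁻³ kg m⁻⁴
  46–87 m: Δρ/Δz = 1.010/41 = 0.025 kg m⁻⁴
  87–140 m: Δρ/Δz = 2.249/53 = 0.042 kg m⁻⁴
The largest gradient is in the 87–140 m interval — the pycnocline.

87–140 m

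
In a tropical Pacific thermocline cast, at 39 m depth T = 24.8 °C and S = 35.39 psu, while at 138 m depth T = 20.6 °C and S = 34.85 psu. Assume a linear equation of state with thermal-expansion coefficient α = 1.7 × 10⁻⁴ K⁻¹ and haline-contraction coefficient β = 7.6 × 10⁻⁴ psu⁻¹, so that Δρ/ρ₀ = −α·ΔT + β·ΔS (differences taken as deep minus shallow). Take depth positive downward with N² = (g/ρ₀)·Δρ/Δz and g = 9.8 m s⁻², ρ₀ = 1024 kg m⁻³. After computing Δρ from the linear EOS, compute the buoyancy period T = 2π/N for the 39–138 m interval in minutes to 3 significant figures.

ΔT = -4.2 K, ΔS = -0.54 psu (deep − shallow).
Δρ/ρ₀ = −αΔT + βΔS = 7.14 × 10⁻⁴ − 4.104 × 10⁻⁴ = 3.036 × 10⁻⁴, so Δρ ≈ 0.3109 kg m⁻³.
N² = (g/ρ₀)·Δρ/Δz = g·(Δρ/ρ₀)/Δz = 9.8 × 3.036 × 10⁻⁴ / 99 = 3.0053 × 10⁻⁵ s⁻².
N = √(3.0053 × 10⁻⁵) = 5.4821 × 10⁻³ rad s⁻¹ → T = 2π/N = 1.1461 × 10³ s = 19.102 min ≈ 19.1 min.

19.1 min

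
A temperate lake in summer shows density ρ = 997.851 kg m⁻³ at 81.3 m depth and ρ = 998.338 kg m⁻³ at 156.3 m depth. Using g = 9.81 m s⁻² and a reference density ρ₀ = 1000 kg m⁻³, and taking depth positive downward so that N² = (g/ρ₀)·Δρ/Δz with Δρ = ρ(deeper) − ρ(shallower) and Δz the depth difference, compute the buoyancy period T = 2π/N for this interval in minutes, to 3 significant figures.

13.1 min

Δρ = 998.338 − 997.851 = 0.487 kg m⁻³ over Δz = 156.3 − 81.3 = 75 m.
N² = (9.81/1000) × (0.487/75) = 6.3700 × 10⁻⁵ s⁻².
N = √(6.3700 × 10⁻⁵) = 7.9812 × 10⁻³ rad s⁻¹, so T = 2π/N = 787.25 s = 13.121 min ≈ 13.1 min.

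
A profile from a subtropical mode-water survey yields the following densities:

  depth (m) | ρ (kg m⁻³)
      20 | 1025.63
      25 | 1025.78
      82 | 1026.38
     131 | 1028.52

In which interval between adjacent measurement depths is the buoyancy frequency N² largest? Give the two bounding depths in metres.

Compute the density gradient over each adjacent pair:
  20–25 m: Δρ/Δz = 0.15/5 = 0.030 kg m⁻⁴
  25–82 m: Δρ/Δz = 0.60/57 = 0.011 kg m⁻⁴
  82–131 m: Δρ/Δz = 2.14/49 = 0.044 kg m⁻⁴
The largest gradient is in the 82–131 m interval — the pycnocline.

82–131 m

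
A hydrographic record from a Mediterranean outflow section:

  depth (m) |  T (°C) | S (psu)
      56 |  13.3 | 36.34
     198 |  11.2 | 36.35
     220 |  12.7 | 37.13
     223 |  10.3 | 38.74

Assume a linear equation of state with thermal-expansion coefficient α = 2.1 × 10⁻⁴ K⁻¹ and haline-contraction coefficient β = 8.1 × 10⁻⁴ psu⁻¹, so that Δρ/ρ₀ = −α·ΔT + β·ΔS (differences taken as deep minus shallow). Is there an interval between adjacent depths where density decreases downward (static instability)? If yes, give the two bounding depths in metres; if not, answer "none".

Evaluate Δρ/ρ₀ = −αΔT + βΔS across each adjacent pair:
  56–198 m: −αΔT+βΔS = −(2.1 × 10⁻⁴)(-2.1)+(8.1 × 10⁻⁴)(+0.01) = 4.5 × 10⁻⁴ → stable
  198–220 m: −αΔT+βΔS = −(2.1 × 10⁻⁴)(+1.5)+(8.1 × 10⁻⁴)(+0.78) = 3.2 × 10⁻⁴ → stable
  220–223 m: −αΔT+βΔS = −(2.1 × 10⁻⁴)(-2.4)+(8.1 × 10⁻⁴)(+1.61) = 1.8 × 10⁻³ → stable
Every interval has Δρ > 0: the column is stably stratified throughout.

none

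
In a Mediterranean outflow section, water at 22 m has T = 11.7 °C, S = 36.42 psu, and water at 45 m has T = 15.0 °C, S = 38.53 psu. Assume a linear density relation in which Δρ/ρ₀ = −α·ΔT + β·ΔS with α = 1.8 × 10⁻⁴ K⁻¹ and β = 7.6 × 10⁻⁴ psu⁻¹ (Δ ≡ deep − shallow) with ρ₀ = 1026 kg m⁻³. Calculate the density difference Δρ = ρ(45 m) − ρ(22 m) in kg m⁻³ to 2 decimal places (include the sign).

+1.04 kg m⁻³

ΔT = +3.3 K, ΔS = +2.11 psu (deep − shallow).
Δρ/ρ₀ = −(1.8 × 10⁻⁴)(+3.3) + (7.6 × 10⁻⁴)(+2.11) = 1.0096 × 10⁻³.
Δρ = 1026 × (1.0096 × 10⁻³) = +1.04 kg m⁻³.
Positive Δρ: denser below, stable.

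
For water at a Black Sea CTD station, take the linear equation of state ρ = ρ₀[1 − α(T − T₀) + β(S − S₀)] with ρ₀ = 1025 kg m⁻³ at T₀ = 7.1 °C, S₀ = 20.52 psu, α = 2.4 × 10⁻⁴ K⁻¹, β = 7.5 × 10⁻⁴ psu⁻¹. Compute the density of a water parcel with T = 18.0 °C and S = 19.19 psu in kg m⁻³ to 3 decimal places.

1021.296 kg m⁻³

T − T₀ = +10.9 K, S − S₀ = -1.33 psu.
Bracket = 1 − α·(+10.9) + β·(-1.33) = 1 + (-3.6135 × 10⁻³) = 0.9963865.
ρ = 1025 × 0.9963865 = 1021.296 kg m⁻³.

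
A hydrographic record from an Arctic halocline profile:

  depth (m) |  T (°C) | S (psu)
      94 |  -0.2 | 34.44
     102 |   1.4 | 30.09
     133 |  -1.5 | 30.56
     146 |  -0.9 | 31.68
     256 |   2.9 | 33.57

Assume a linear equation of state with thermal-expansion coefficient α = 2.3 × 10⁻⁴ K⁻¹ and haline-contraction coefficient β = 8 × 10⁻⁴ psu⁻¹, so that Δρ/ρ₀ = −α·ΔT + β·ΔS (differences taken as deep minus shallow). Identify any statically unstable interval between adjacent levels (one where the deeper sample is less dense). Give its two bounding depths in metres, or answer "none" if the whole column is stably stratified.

Evaluate Δρ/ρ₀ = −αΔT + βΔS across each adjacent pair:
  94–102 m: −αΔT+βΔS = −(2.3 × 10⁻⁴)(+1.6)+(8 × 10⁻⁴)(-4.35) = -3.8 × 10⁻³ → UNSTABLE
  102–133 m: −αΔT+βΔS = −(2.3 × 10⁻⁴)(-2.9)+(8 × 10⁻⁴)(+0.47) = 1.0 × 10⁻³ → stable
  133–146 m: −αΔT+βΔS = −(2.3 × 10⁻⁴)(+0.6)+(8 × 10⁻⁴)(+1.12) = 7.6 × 10⁻⁴ → stable
  146–256 m: −αΔT+βΔS = −(2.3 × 10⁻⁴)(+3.8)+(8 × 10⁻⁴)(+1.89) = 6.4 × 10⁻⁴ → stable
The 94–102 m interval has Δρ < 0: lighter water underlies denser water.

94–102 m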